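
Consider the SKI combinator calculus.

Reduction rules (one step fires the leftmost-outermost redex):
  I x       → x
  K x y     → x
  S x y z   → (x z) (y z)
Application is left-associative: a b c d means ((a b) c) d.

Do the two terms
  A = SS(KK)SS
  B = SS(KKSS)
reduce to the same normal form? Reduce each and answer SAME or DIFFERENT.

Answer: SAME — A ⇓ SS(KS), B ⇓ SS(KS)

Reduction:
Term A:
  start: SS(KK)SS
  [1] SS(KKS)S
  [2] SS(KKSS)
  [3] SS(KS)

Term B:
  start: SS(KKSS)
  [1] SS(KS)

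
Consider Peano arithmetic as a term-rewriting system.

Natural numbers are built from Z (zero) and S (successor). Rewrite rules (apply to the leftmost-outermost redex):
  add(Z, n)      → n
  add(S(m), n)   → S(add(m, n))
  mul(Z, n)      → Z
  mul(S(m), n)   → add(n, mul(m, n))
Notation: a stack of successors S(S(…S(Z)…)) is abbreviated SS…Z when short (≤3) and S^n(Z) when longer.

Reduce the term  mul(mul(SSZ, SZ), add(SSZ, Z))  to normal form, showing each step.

Answer: normal form = S^4(Z)  (in 22 steps)

Derivation:
  start: mul(mul(SSZ, SZ), add(SSZ, Z))
  [1] mul(add(SZ, mul(SZ, SZ)), add(SSZ, Z))
  [2] mul(S(add(Z, mul(SZ, SZ))), add(SSZ, Z))
  [3] add(add(SSZ, Z), mul(add(Z, mul(SZ, SZ)), add(SSZ, Z)))
  [4] add(S(add(SZ, Z)), mul(add(Z, mul(SZ, SZ)), add(SSZ, Z)))
  [5] S(add(add(SZ, Z), mul(add(Z, mul(SZ, SZ)), add(SSZ, Z))))
  [6] S(add(S(add(Z, Z)), mul(add(Z, mul(SZ, SZ)), add(SSZ, Z))))
  [7] S(S(add(add(Z, Z), mul(add(Z, mul(SZ, SZ)), add(SSZ, Z)))))
  [8] S(S(add(Z, mul(add(Z, mul(SZ, SZ)), add(SSZ, Z)))))
  [9] S(S(mul(add(Z, mul(SZ, SZ)), add(SSZ, Z))))
  [10] S(S(mul(mul(SZ, SZ), add(SSZ, Z))))
  [11] S(S(mul(add(SZ, mul(Z, SZ)), add(SSZ, Z))))
  [12] S(S(mul(S(add(Z, mul(Z, SZ))), add(SSZ, Z))))
  [13] S(S(add(add(SSZ, Z), mul(add(Z, mul(Z, SZ)), add(SSZ, Z)))))
  [14] S(S(add(S(add(SZ, Z)), mul(add(Z, mul(Z, SZ)), add(SSZ, Z)))))
  [15] S(S(S(add(add(SZ, Z), mul(add(Z, mul(Z, SZ)), add(SSZ, Z))))))
  [16] S(S(S(add(S(add(Z, Z)), mul(add(Z, mul(Z, SZ)), add(SSZ, Z))))))
  [17] S(S(S(S(add(add(Z, Z), mul(add(Z, mul(Z, SZ)), add(SSZ, Z)))))))
  [18] S(S(S(S(add(Z, mul(add(Z, mul(Z, SZ)), add(SSZ, Z)))))))
  [19] S(S(S(S(mul(add(Z, mul(Z, SZ)), add(SSZ, Z))))))
  [20] S(S(S(S(mul(mul(Z, SZ), add(SSZ, Z))))))
  [21] S(S(S(S(mul(Z, add(SSZ, Z))))))
  [22] S^4(Z)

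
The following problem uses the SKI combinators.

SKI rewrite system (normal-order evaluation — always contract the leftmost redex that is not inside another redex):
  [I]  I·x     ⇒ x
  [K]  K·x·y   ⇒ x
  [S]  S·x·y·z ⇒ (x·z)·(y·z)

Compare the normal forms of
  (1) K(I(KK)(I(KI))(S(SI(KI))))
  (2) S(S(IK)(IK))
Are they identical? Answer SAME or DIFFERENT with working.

Answer: DIFFERENT — A ⇓ K(K(S(SI(KI)))), B ⇓ S(SKK)

Reduction:
Term A:
  start: K(I(KK)(I(KI))(S(SI(KI))))
  [1] K(KK(I(KI))(S(SI(KI))))
  [2] K(K(S(SI(KI))))

Term B:
  start: S(S(IK)(IK))
  [1] S(SK(IK))
  [2] S(SKK)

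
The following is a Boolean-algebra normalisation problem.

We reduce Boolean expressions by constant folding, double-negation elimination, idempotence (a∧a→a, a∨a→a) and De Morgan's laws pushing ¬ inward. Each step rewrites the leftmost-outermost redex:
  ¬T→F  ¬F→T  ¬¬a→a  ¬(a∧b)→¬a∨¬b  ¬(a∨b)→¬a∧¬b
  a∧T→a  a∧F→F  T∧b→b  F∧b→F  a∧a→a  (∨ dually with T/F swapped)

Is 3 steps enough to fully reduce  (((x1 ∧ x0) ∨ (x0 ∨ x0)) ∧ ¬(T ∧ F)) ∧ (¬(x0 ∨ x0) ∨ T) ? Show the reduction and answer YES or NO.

  start: (((x1 ∧ x0) ∨ (x0 ∨ x0)) ∧ ¬(T ∧ F)) ∧ (¬(x0 ∨ x0) ∨ T)
  [1] (((x1 ∧ x0) ∨ x0) ∧ ¬(T ∧ F)) ∧ (¬(x0 ∨ x0) ∨ T)
  [2] (((x1 ∧ x0) ∨ x0) ∧ (¬T ∨ ¬F)) ∧ (¬(x0 ∨ x0) ∨ T)
  [3] (((x1 ∧ x0) ∨ x0) ∧ (F ∨ ¬F)) ∧ (¬(x0 ∨ x0) ∨ T)

Answer: NO — after 3 steps the term is (((x1 ∧ x0) ∨ x0) ∧ (F ∨ ¬F)) ∧ (¬(x0 ∨ x0) ∨ T), not yet normal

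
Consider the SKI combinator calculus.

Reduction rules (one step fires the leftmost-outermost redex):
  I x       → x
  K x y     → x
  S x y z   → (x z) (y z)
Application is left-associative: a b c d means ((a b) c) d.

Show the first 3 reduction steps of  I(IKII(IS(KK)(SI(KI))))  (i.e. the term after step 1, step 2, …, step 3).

  start: I(IKII(IS(KK)(SI(KI))))
  step 1: IKII(IS(KK)(SI(KI)))
  step 2: KII(IS(KK)(SI(KI)))
  step 3: I(IS(KK)(SI(KI)))

Answer: after 3 steps: I(IS(KK)(SI(KI)))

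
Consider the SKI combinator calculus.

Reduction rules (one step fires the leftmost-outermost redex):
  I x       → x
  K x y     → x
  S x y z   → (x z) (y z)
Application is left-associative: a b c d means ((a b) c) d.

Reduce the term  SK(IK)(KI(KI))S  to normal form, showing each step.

  start: SK(IK)(KI(KI))S
  [1] K(KI(KI))(IK(KI(KI)))S
  [2] KI(KI)S
  [3] IS
  [4] S

Answer: normal form = S  (in 4 steps)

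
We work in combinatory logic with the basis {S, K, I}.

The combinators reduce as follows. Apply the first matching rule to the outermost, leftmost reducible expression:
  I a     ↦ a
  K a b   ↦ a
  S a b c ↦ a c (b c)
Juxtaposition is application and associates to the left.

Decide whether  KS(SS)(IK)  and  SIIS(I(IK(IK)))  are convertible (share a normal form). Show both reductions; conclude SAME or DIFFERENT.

Term A:
  start: KS(SS)(IK)
  step 1: S(IK)
  step 2: SK

Term B:
  start: SIIS(I(IK(IK)))
  step 1: IS(IS)(I(IK(IK)))
  step 2: S(IS)(I(IK(IK)))
  step 3: SS(I(IK(IK)))
  step 4: SS(IK(IK))
  step 5: SS(K(IK))
  step 6: SS(KK)

Answer: DIFFERENT — A ⇓ SK, B ⇓ SS(KK)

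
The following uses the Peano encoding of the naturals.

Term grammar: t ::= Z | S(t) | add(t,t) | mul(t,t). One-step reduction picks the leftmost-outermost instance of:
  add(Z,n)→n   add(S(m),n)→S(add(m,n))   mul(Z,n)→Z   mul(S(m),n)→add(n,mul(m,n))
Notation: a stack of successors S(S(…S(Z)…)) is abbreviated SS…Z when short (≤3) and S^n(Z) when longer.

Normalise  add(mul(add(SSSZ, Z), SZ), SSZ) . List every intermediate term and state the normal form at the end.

  start: add(mul(add(SSSZ, Z), SZ), SSZ)
  step 1: add(mul(S(add(SSZ, Z)), SZ), SSZ)
  step 2: add(add(SZ, mul(add(SSZ, Z), SZ)), SSZ)
  step 3: add(S(add(Z, mul(add(SSZ, Z), SZ))), SSZ)
  step 4: S(add(add(Z, mul(add(SSZ, Z), SZ)), SSZ))
  step 5: S(add(mul(add(SSZ, Z), SZ), SSZ))
  step 6: S(add(mul(S(add(SZ, Z)), SZ), SSZ))
  step 7: S(add(add(SZ, mul(add(SZ, Z), SZ)), SSZ))
  step 8: S(add(S(add(Z, mul(add(SZ, Z), SZ))), SSZ))
  step 9: S(S(add(add(Z, mul(add(SZ, Z), SZ)), SSZ)))
  step 10: S(S(add(mul(add(SZ, Z), SZ), SSZ)))
  step 11: S(S(add(mul(S(add(Z, Z)), SZ), SSZ)))
  step 12: S(S(add(add(SZ, mul(add(Z, Z), SZ)), SSZ)))
  step 13: S(S(add(S(add(Z, mul(add(Z, Z), SZ))), SSZ)))
  step 14: S(S(S(add(add(Z, mul(add(Z, Z), SZ)), SSZ))))
  step 15: S(S(S(add(mul(add(Z, Z), SZ), SSZ))))
  step 16: S(S(S(add(mul(Z, SZ), SSZ))))
  step 17: S(S(S(add(Z, SSZ))))
  step 18: S^5(Z)

Answer: normal form = S^5(Z)  (in 18 steps)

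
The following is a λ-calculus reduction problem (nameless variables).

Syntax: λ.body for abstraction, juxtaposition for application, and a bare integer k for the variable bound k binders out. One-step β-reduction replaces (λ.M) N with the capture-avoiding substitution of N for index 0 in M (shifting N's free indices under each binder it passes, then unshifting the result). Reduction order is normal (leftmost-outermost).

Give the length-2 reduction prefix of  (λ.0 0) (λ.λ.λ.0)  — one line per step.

Answer: after 2 steps: λ.λ.0

Reduction:
  start: (λ.0 0) (λ.λ.λ.0)
  step 1: (λ.λ.λ.0) (λ.λ.λ.0)
  step 2: λ.λ.0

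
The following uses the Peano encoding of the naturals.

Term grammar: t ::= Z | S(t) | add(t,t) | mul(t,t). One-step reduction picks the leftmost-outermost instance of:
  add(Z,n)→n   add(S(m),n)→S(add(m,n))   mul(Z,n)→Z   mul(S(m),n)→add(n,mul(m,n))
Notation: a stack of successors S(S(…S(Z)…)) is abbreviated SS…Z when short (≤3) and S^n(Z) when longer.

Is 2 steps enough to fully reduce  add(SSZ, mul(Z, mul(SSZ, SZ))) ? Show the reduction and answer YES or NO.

Answer: NO — after 2 steps the term is S(S(add(Z, mul(Z, mul(SSZ, SZ))))), not yet normal

Derivation:
  start: add(SSZ, mul(Z, mul(SSZ, SZ)))
  step 1: S(add(SZ, mul(Z, mul(SSZ, SZ))))
  step 2: S(S(add(Z, mul(Z, mul(SSZ, SZ)))))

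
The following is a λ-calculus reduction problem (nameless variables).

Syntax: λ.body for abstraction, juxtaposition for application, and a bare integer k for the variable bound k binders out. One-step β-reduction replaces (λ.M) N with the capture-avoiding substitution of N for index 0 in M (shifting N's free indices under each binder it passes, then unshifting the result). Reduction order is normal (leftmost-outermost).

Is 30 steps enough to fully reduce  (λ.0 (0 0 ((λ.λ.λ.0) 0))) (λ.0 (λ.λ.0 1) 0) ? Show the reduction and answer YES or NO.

  start: (λ.0 (0 0 ((λ.λ.λ.0) 0))) (λ.0 (λ.λ.0 1) 0)
  →1  (λ.0 (λ.λ.0 1) 0) ((λ.0 (λ.λ.0 1) 0) (λ.0 (λ.λ.0 1) 0) ((λ.λ.λ.0) (λ.0 (λ.λ.0 1) 0)))
  →2  (λ.0 (λ.λ.0 1) 0) (λ.0 (λ.λ.0 1) 0) ((λ.λ.λ.0) (λ.0 (λ.λ.0 1) 0)) (λ.λ.0 1) ((λ.0 (λ.λ.0 1) 0) (λ.0 (λ.λ.0 1) 0) ((λ.λ.λ.0) (λ.0 (λ.λ.0 1) 0)))
  →3  (λ.0 (λ.λ.0 1) 0) (λ.λ.0 1) (λ.0 (λ.λ.0 1) 0) ((λ.λ.λ.0) (λ.0 (λ.λ.0 1) 0)) (λ.λ.0 1) ((λ.0 (λ.λ.0 1) 0) (λ.0 (λ.λ.0 1) 0) ((λ.λ.λ.0) (λ.0 (λ.λ.0 1) 0)))
  →4  (λ.λ.0 1) (λ.λ.0 1) (λ.λ.0 1) (λ.0 (λ.λ.0 1) 0) ((λ.λ.λ.0) (λ.0 (λ.λ.0 1) 0)) (λ.λ.0 1) ((λ.0 (λ.λ.0 1) 0) (λ.0 (λ.λ.0 1) 0) ((λ.λ.λ.0) (λ.0 (λ.λ.0 1) 0)))
  →5  (λ.0 (λ.λ.0 1)) (λ.λ.0 1) (λ.0 (λ.λ.0 1) 0) ((λ.λ.λ.0) (λ.0 (λ.λ.0 1) 0)) (λ.λ.0 1) ((λ.0 (λ.λ.0 1) 0) (λ.0 (λ.λ.0 1) 0) ((λ.λ.λ.0) (λ.0 (λ.λ.0 1) 0)))
  →6  (λ.λ.0 1) (λ.λ.0 1) (λ.0 (λ.λ.0 1) 0) ((λ.λ.λ.0) (λ.0 (λ.λ.0 1) 0)) (λ.λ.0 1) ((λ.0 (λ.λ.0 1) 0) (λ.0 (λ.λ.0 1) 0) ((λ.λ.λ.0) (λ.0 (λ.λ.0 1) 0)))
  →7  (λ.0 (λ.λ.0 1)) (λ.0 (λ.λ.0 1) 0) ((λ.λ.λ.0) (λ.0 (λ.λ.0 1) 0)) (λ.λ.0 1) ((λ.0 (λ.λ.0 1) 0) (λ.0 (λ.λ.0 1) 0) ((λ.λ.λ.0) (λ.0 (λ.λ.0 1) 0)))
  →8  (λ.0 (λ.λ.0 1) 0) (λ.λ.0 1) ((λ.λ.λ.0) (λ.0 (λ.λ.0 1) 0)) (λ.λ.0 1) ((λ.0 (λ.λ.0 1) 0) (λ.0 (λ.λ.0 1) 0) ((λ.λ.λ.0) (λ.0 (λ.λ.0 1) 0)))
  →9  (λ.λ.0 1) (λ.λ.0 1) (λ.λ.0 1) ((λ.λ.λ.0) (λ.0 (λ.λ.0 1) 0)) (λ.λ.0 1) ((λ.0 (λ.λ.0 1) 0) (λ.0 (λ.λ.0 1) 0) ((λ.λ.λ.0) (λ.0 (λ.λ.0 1) 0)))
  →10  (λ.0 (λ.λ.0 1)) (λ.λ.0 1) ((λ.λ.λ.0) (λ.0 (λ.λ.0 1) 0)) (λ.λ.0 1) ((λ.0 (λ.λ.0 1) 0) (λ.0 (λ.λ.0 1) 0) ((λ.λ.λ.0) (λ.0 (λ.λ.0 1) 0)))
  →11  (λ.λ.0 1) (λ.λ.0 1) ((λ.λ.λ.0) (λ.0 (λ.λ.0 1) 0)) (λ.λ.0 1) ((λ.0 (λ.λ.0 1) 0) (λ.0 (λ.λ.0 1) 0) ((λ.λ.λ.0) (λ.0 (λ.λ.0 1) 0)))
  →12  (λ.0 (λ.λ.0 1)) ((λ.λ.λ.0) (λ.0 (λ.λ.0 1) 0)) (λ.λ.0 1) ((λ.0 (λ.λ.0 1) 0) (λ.0 (λ.λ.0 1) 0) ((λ.λ.λ.0) (λ.0 (λ.λ.0 1) 0)))
  →13  (λ.λ.λ.0) (λ.0 (λ.λ.0 1) 0) (λ.λ.0 1) (λ.λ.0 1) ((λ.0 (λ.λ.0 1) 0) (λ.0 (λ.λ.0 1) 0) ((λ.λ.λ.0) (λ.0 (λ.λ.0 1) 0)))
  →14  (λ.λ.0) (λ.λ.0 1) (λ.λ.0 1) ((λ.0 (λ.λ.0 1) 0) (λ.0 (λ.λ.0 1) 0) ((λ.λ.λ.0) (λ.0 (λ.λ.0 1) 0)))
  →15  (λ.0) (λ.λ.0 1) ((λ.0 (λ.λ.0 1) 0) (λ.0 (λ.λ.0 1) 0) ((λ.λ.λ.0) (λ.0 (λ.λ.0 1) 0)))
  →16  (λ.λ.0 1) ((λ.0 (λ.λ.0 1) 0) (λ.0 (λ.λ.0 1) 0) ((λ.λ.λ.0) (λ.0 (λ.λ.0 1) 0)))
  →17  λ.0 ((λ.0 (λ.λ.0 1) 0) (λ.0 (λ.λ.0 1) 0) ((λ.λ.λ.0) (λ.0 (λ.λ.0 1) 0)))
  →18  λ.0 ((λ.0 (λ.λ.0 1) 0) (λ.λ.0 1) (λ.0 (λ.λ.0 1) 0) ((λ.λ.λ.0) (λ.0 (λ.λ.0 1) 0)))
  →19  λ.0 ((λ.λ.0 1) (λ.λ.0 1) (λ.λ.0 1) (λ.0 (λ.λ.0 1) 0) ((λ.λ.λ.0) (λ.0 (λ.λ.0 1) 0)))
  →20  λ.0 ((λ.0 (λ.λ.0 1)) (λ.λ.0 1) (λ.0 (λ.λ.0 1) 0) ((λ.λ.λ.0) (λ.0 (λ.λ.0 1) 0)))
  →21  λ.0 ((λ.λ.0 1) (λ.λ.0 1) (λ.0 (λ.λ.0 1) 0) ((λ.λ.λ.0) (λ.0 (λ.λ.0 1) 0)))
  →22  λ.0 ((λ.0 (λ.λ.0 1)) (λ.0 (λ.λ.0 1) 0) ((λ.λ.λ.0) (λ.0 (λ.λ.0 1) 0)))
  →23  λ.0 ((λ.0 (λ.λ.0 1) 0) (λ.λ.0 1) ((λ.λ.λ.0) (λ.0 (λ.λ.0 1) 0)))
  →24  λ.0 ((λ.λ.0 1) (λ.λ.0 1) (λ.λ.0 1) ((λ.λ.λ.0) (λ.0 (λ.λ.0 1) 0)))
  →25  λ.0 ((λ.0 (λ.λ.0 1)) (λ.λ.0 1) ((λ.λ.λ.0) (λ.0 (λ.λ.0 1) 0)))
  →26  λ.0 ((λ.λ.0 1) (λ.λ.0 1) ((λ.λ.λ.0) (λ.0 (λ.λ.0 1) 0)))
  →27  λ.0 ((λ.0 (λ.λ.0 1)) ((λ.λ.λ.0) (λ.0 (λ.λ.0 1) 0)))
  →28  λ.0 ((λ.λ.λ.0) (λ.0 (λ.λ.0 1) 0) (λ.λ.0 1))
  →29  λ.0 ((λ.λ.0) (λ.λ.0 1))
  →30  λ.0 (λ.0)

Answer: YES — reaches normal form λ.0 (λ.0) in 30 ≤ 30 steps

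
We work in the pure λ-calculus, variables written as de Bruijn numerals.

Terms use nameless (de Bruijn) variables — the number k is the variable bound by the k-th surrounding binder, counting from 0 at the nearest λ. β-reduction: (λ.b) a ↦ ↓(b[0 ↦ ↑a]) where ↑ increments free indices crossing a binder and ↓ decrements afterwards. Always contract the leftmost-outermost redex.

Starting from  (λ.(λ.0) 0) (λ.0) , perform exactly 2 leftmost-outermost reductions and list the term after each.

  start: (λ.(λ.0) 0) (λ.0)
  step 1: (λ.0) (λ.0)
  step 2: λ.0

Answer: after 2 steps: λ.0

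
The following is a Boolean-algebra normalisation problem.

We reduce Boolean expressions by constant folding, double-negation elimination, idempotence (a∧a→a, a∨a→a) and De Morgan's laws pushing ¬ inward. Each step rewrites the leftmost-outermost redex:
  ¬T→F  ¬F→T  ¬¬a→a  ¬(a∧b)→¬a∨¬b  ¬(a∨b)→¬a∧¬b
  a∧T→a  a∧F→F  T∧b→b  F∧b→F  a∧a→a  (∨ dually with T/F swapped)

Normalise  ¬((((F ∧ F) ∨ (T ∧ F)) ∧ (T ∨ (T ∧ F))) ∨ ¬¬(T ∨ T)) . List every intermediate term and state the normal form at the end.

  start: ¬((((F ∧ F) ∨ (T ∧ F)) ∧ (T ∨ (T ∧ F))) ∨ ¬¬(T ∨ T))
  step 1: ¬(((F ∧ F) ∨ (T ∧ F)) ∧ (T ∨ (T ∧ F))) ∧ ¬¬¬(T ∨ T)
  step 2: (¬((F ∧ F) ∨ (T ∧ F)) ∨ ¬(T ∨ (T ∧ F))) ∧ ¬¬¬(T ∨ T)
  step 3: ((¬(F ∧ F) ∧ ¬(T ∧ F)) ∨ ¬(T ∨ (T ∧ F))) ∧ ¬¬¬(T ∨ T)
  step 4: (((¬F ∨ ¬F) ∧ ¬(T ∧ F)) ∨ ¬(T ∨ (T ∧ F))) ∧ ¬¬¬(T ∨ T)
  step 5: ((¬F ∧ ¬(T ∧ F)) ∨ ¬(T ∨ (T ∧ F))) ∧ ¬¬¬(T ∨ T)
  step 6: ((T ∧ ¬(T ∧ F)) ∨ ¬(T ∨ (T ∧ F))) ∧ ¬¬¬(T ∨ T)
  step 7: (¬(T ∧ F) ∨ ¬(T ∨ (T ∧ F))) ∧ ¬¬¬(T ∨ T)
  step 8: ((¬T ∨ ¬F) ∨ ¬(T ∨ (T ∧ F))) ∧ ¬¬¬(T ∨ T)
  step 9: ((F ∨ ¬F) ∨ ¬(T ∨ (T ∧ F))) ∧ ¬¬¬(T ∨ T)
  step 10: (¬F ∨ ¬(T ∨ (T ∧ F))) ∧ ¬¬¬(T ∨ T)
  step 11: (T ∨ ¬(T ∨ (T ∧ F))) ∧ ¬¬¬(T ∨ T)
  step 12: T ∧ ¬¬¬(T ∨ T)
  step 13: ¬¬¬(T ∨ T)
  step 14: ¬(T ∨ T)
  step 15: ¬T ∧ ¬T
  step 16: ¬T
  step 17: F

Answer: normal form = F  (in 17 steps)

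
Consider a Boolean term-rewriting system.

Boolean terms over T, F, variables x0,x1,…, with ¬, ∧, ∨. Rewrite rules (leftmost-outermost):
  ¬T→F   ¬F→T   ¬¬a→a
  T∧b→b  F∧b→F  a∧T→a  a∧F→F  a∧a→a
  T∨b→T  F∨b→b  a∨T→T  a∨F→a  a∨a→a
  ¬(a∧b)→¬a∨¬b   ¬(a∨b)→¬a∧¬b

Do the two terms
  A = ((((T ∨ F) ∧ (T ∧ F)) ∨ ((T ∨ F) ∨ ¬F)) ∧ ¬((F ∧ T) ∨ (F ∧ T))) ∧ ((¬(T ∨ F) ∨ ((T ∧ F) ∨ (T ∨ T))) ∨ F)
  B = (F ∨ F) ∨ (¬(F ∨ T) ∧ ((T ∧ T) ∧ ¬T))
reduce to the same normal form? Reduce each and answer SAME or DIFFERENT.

Answer: DIFFERENT — A ⇓ T, B ⇓ F

Working:
Term A:
  start: ((((T ∨ F) ∧ (T ∧ F)) ∨ ((T ∨ F) ∨ ¬F)) ∧ ¬((F ∧ T) ∨ (F ∧ T))) ∧ ((¬(T ∨ F) ∨ ((T ∧ F) ∨ (T ∨ T))) ∨ F)
  [1] (((T ∧ (T ∧ F)) ∨ ((T ∨ F) ∨ ¬F)) ∧ ¬((F ∧ T) ∨ (F ∧ T))) ∧ ((¬(T ∨ F) ∨ ((T ∧ F) ∨ (T ∨ T))) ∨ F)
  [2] (((T ∧ F) ∨ ((T ∨ F) ∨ ¬F)) ∧ ¬((F ∧ T) ∨ (F ∧ T))) ∧ ((¬(T ∨ F) ∨ ((T ∧ F) ∨ (T ∨ T))) ∨ F)
  [3] ((F ∨ ((T ∨ F) ∨ ¬F)) ∧ ¬((F ∧ T) ∨ (F ∧ T))) ∧ ((¬(T ∨ F) ∨ ((T ∧ F) ∨ (T ∨ T))) ∨ F)
  [4] (((T ∨ F) ∨ ¬F) ∧ ¬((F ∧ T) ∨ (F ∧ T))) ∧ ((¬(T ∨ F) ∨ ((T ∧ F) ∨ (T ∨ T))) ∨ F)
  [5] ((T ∨ ¬F) ∧ ¬((F ∧ T) ∨ (F ∧ T))) ∧ ((¬(T ∨ F) ∨ ((T ∧ F) ∨ (T ∨ T))) ∨ F)
  [6] (T ∧ ¬((F ∧ T) ∨ (F ∧ T))) ∧ ((¬(T ∨ F) ∨ ((T ∧ F) ∨ (T ∨ T))) ∨ F)
  [7] ¬((F ∧ T) ∨ (F ∧ T)) ∧ ((¬(T ∨ F) ∨ ((T ∧ F) ∨ (T ∨ T))) ∨ F)
  [8] (¬(F ∧ T) ∧ ¬(F ∧ T)) ∧ ((¬(T ∨ F) ∨ ((T ∧ F) ∨ (T ∨ T))) ∨ F)
  [9] ¬(F ∧ T) ∧ ((¬(T ∨ F) ∨ ((T ∧ F) ∨ (T ∨ T))) ∨ F)
  [10] (¬F ∨ ¬T) ∧ ((¬(T ∨ F) ∨ ((T ∧ F) ∨ (T ∨ T))) ∨ F)
  [11] (T ∨ ¬T) ∧ ((¬(T ∨ F) ∨ ((T ∧ F) ∨ (T ∨ T))) ∨ F)
  [12] T ∧ ((¬(T ∨ F) ∨ ((T ∧ F) ∨ (T ∨ T))) ∨ F)
  [13] (¬(T ∨ F) ∨ ((T ∧ F) ∨ (T ∨ T))) ∨ F
  [14] ¬(T ∨ F) ∨ ((T ∧ F) ∨ (T ∨ T))
  [15] (¬T ∧ ¬F) ∨ ((T ∧ F) ∨ (T ∨ T))
  [16] (F ∧ ¬F) ∨ ((T ∧ F) ∨ (T ∨ T))
  [17] F ∨ ((T ∧ F) ∨ (T ∨ T))
  [18] (T ∧ F) ∨ (T ∨ T)
  [19] F ∨ (T ∨ T)
  [20] T ∨ T
  [21] T

Term B:
  start: (F ∨ F) ∨ (¬(F ∨ T) ∧ ((T ∧ T) ∧ ¬T))
  [1] F ∨ (¬(F ∨ T) ∧ ((T ∧ T) ∧ ¬T))
  [2] ¬(F ∨ T) ∧ ((T ∧ T) ∧ ¬T)
  [3] (¬F ∧ ¬T) ∧ ((T ∧ T) ∧ ¬T)
  [4] (T ∧ ¬T) ∧ ((T ∧ T) ∧ ¬T)
  [5] ¬T ∧ ((T ∧ T) ∧ ¬T)
  [6] F ∧ ((T ∧ T) ∧ ¬T)
  [7] F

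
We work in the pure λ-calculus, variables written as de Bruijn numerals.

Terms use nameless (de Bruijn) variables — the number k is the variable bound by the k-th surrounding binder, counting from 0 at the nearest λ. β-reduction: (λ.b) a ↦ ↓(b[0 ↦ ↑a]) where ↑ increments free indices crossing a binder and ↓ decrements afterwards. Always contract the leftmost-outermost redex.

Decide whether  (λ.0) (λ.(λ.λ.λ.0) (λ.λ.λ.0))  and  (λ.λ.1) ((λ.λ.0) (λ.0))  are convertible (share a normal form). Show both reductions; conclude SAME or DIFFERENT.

Answer: DIFFERENT — A ⇓ λ.λ.λ.0, B ⇓ λ.λ.0

Working:
Term A:
  start: (λ.0) (λ.(λ.λ.λ.0) (λ.λ.λ.0))
  step 1: λ.(λ.λ.λ.0) (λ.λ.λ.0)
  step 2: λ.λ.λ.0

Term B:
  start: (λ.λ.1) ((λ.λ.0) (λ.0))
  step 1: λ.(λ.λ.0) (λ.0)
  step 2: λ.λ.0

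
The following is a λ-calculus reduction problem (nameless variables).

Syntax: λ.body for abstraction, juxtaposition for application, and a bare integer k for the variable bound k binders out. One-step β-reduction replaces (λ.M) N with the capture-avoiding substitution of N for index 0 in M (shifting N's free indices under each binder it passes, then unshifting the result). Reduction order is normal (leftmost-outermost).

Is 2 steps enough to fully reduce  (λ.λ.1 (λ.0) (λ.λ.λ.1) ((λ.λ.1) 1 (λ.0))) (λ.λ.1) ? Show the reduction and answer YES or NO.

Answer: NO — after 2 steps the term is λ.(λ.λ.0) (λ.λ.λ.1) ((λ.λ.1) (λ.λ.1) (λ.0)), not yet normal

Derivation:
  start: (λ.λ.1 (λ.0) (λ.λ.λ.1) ((λ.λ.1) 1 (λ.0))) (λ.λ.1)
  →1  λ.(λ.λ.1) (λ.0) (λ.λ.λ.1) ((λ.λ.1) (λ.λ.1) (λ.0))
  →2  λ.(λ.λ.0) (λ.λ.λ.1) ((λ.λ.1) (λ.λ.1) (λ.0))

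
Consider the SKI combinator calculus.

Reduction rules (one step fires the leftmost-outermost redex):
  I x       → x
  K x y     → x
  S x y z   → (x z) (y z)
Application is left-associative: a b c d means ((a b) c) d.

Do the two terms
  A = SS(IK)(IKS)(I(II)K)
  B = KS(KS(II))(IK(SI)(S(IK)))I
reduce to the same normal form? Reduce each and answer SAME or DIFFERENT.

Answer: DIFFERENT — A ⇓ S(KS), B ⇓ S(SI)I

Working:
Term A:
  start: SS(IK)(IKS)(I(II)K)
  [1] S(IKS)(IK(IKS))(I(II)K)
  [2] IKS(I(II)K)(IK(IKS)(I(II)K))
  [3] KS(I(II)K)(IK(IKS)(I(II)K))
  [4] S(IK(IKS)(I(II)K))
  [5] S(K(IKS)(I(II)K))
  [6] S(IKS)
  [7] S(KS)

Term B:
  start: KS(KS(II))(IK(SI)(S(IK)))I
  [1] S(IK(SI)(S(IK)))I
  [2] S(K(SI)(S(IK)))I
  [3] S(SI)I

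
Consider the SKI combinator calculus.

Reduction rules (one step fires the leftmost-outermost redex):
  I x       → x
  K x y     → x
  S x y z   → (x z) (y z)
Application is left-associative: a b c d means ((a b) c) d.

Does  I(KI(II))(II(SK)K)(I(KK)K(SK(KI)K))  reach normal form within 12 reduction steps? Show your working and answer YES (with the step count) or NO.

Answer: YES — reaches normal form KK in 11 ≤ 12 steps

Reduction:
  start: I(KI(II))(II(SK)K)(I(KK)K(SK(KI)K))
  [1] KI(II)(II(SK)K)(I(KK)K(SK(KI)K))
  [2] I(II(SK)K)(I(KK)K(SK(KI)K))
  [3] II(SK)K(I(KK)K(SK(KI)K))
  [4] I(SK)K(I(KK)K(SK(KI)K))
  [5] SKK(I(KK)K(SK(KI)K))
  [6] K(I(KK)K(SK(KI)K))(K(I(KK)K(SK(KI)K)))
  [7] I(KK)K(SK(KI)K)
  [8] KKK(SK(KI)K)
  [9] K(SK(KI)K)
  [10] K(KK(KIK))
  [11] KK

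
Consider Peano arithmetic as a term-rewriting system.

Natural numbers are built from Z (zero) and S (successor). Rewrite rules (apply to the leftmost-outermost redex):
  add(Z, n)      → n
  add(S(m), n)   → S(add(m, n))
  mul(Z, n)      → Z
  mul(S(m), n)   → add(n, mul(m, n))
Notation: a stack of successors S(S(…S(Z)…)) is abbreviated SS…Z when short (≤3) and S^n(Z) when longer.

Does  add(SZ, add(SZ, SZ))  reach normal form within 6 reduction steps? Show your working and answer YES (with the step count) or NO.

Answer: YES — reaches normal form SSSZ in 4 ≤ 6 steps

Derivation:
  start: add(SZ, add(SZ, SZ))
  step 1: S(add(Z, add(SZ, SZ)))
  step 2: S(add(SZ, SZ))
  step 3: S(S(add(Z, SZ)))
  step 4: SSSZ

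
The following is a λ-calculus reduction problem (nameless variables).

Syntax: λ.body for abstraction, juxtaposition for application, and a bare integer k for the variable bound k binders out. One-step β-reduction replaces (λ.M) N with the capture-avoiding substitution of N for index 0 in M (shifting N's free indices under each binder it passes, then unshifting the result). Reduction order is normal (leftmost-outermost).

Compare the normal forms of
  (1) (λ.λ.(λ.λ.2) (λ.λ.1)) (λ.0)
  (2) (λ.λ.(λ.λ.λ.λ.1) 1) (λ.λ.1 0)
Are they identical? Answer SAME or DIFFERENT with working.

Answer: DIFFERENT — A ⇓ λ.λ.1, B ⇓ λ.λ.λ.λ.1

Reduction:
Term A:
  start: (λ.λ.(λ.λ.2) (λ.λ.1)) (λ.0)
  →1  λ.(λ.λ.2) (λ.λ.1)
  →2  λ.λ.1

Term B:
  start: (λ.λ.(λ.λ.λ.λ.1) 1) (λ.λ.1 0)
  →1  λ.(λ.λ.λ.λ.1) (λ.λ.1 0)
  →2  λ.λ.λ.λ.1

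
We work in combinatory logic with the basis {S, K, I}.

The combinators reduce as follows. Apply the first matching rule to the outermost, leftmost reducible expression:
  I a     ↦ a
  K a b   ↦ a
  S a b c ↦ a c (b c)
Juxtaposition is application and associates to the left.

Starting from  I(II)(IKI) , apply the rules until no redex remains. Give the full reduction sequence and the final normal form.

Answer: normal form = KI  (in 4 steps)

Reduction:
  start: I(II)(IKI)
  [1] II(IKI)
  [2] I(IKI)
  [3] IKI
  [4] KI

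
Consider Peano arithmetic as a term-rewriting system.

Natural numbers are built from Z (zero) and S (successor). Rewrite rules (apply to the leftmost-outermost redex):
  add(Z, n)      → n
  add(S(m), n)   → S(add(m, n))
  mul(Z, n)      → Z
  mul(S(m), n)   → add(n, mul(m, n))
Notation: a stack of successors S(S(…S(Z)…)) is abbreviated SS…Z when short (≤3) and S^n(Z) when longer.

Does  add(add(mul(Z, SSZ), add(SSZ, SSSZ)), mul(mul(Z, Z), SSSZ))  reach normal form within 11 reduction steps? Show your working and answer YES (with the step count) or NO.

  start: add(add(mul(Z, SSZ), add(SSZ, SSSZ)), mul(mul(Z, Z), SSSZ))
  [1] add(add(Z, add(SSZ, SSSZ)), mul(mul(Z, Z), SSSZ))
  [2] add(add(SSZ, SSSZ), mul(mul(Z, Z), SSSZ))
  [3] add(S(add(SZ, SSSZ)), mul(mul(Z, Z), SSSZ))
  [4] S(add(add(SZ, SSSZ), mul(mul(Z, Z), SSSZ)))
  [5] S(add(S(add(Z, SSSZ)), mul(mul(Z, Z), SSSZ)))
  [6] S(S(add(add(Z, SSSZ), mul(mul(Z, Z), SSSZ))))
  [7] S(S(add(SSSZ, mul(mul(Z, Z), SSSZ))))
  [8] S(S(S(add(SSZ, mul(mul(Z, Z), SSSZ)))))
  [9] S(S(S(S(add(SZ, mul(mul(Z, Z), SSSZ))))))
  [10] S(S(S(S(S(add(Z, mul(mul(Z, Z), SSSZ)))))))
  [11] S(S(S(S(S(mul(mul(Z, Z), SSSZ))))))

Answer: NO — after 11 steps the term is S(S(S(S(S(mul(mul(Z, Z), SSSZ)))))), not yet normal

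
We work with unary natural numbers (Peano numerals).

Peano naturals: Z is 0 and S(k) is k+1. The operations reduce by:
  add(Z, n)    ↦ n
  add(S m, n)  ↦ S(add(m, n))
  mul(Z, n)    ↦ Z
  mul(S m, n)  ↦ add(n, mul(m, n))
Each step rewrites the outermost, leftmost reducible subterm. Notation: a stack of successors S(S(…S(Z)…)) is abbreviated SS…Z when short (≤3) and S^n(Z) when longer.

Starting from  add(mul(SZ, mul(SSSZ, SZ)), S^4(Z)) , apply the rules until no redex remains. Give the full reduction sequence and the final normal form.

  start: add(mul(SZ, mul(SSSZ, SZ)), S^4(Z))
  [1] add(add(mul(SSSZ, SZ), mul(Z, mul(SSSZ, SZ))), S^4(Z))
  [2] add(add(add(SZ, mul(SSZ, SZ)), mul(Z, mul(SSSZ, SZ))), S^4(Z))
  [3] add(add(S(add(Z, mul(SSZ, SZ))), mul(Z, mul(SSSZ, SZ))), S^4(Z))
  [4] add(S(add(add(Z, mul(SSZ, SZ)), mul(Z, mul(SSSZ, SZ)))), S^4(Z))
  [5] S(add(add(add(Z, mul(SSZ, SZ)), mul(Z, mul(SSSZ, SZ))), S^4(Z)))
  [6] S(add(add(mul(SSZ, SZ), mul(Z, mul(SSSZ, SZ))), S^4(Z)))
  [7] S(add(add(add(SZ, mul(SZ, SZ)), mul(Z, mul(SSSZ, SZ))), S^4(Z)))
  [8] S(add(add(S(add(Z, mul(SZ, SZ))), mul(Z, mul(SSSZ, SZ))), S^4(Z)))
  [9] S(add(S(add(add(Z, mul(SZ, SZ)), mul(Z, mul(SSSZ, SZ)))), S^4(Z)))
  [10] S(S(add(add(add(Z, mul(SZ, SZ)), mul(Z, mul(SSSZ, SZ))), S^4(Z))))
  [11] S(S(add(add(mul(SZ, SZ), mul(Z, mul(SSSZ, SZ))), S^4(Z))))
  [12] S(S(add(add(add(SZ, mul(Z, SZ)), mul(Z, mul(SSSZ, SZ))), S^4(Z))))
  [13] S(S(add(add(S(add(Z, mul(Z, SZ))), mul(Z, mul(SSSZ, SZ))), S^4(Z))))
  [14] S(S(add(S(add(add(Z, mul(Z, SZ)), mul(Z, mul(SSSZ, SZ)))), S^4(Z))))
  [15] S(S(S(add(add(add(Z, mul(Z, SZ)), mul(Z, mul(SSSZ, SZ))), S^4(Z)))))
  [16] S(S(S(add(add(mul(Z, SZ), mul(Z, mul(SSSZ, SZ))), S^4(Z)))))
  [17] S(S(S(add(add(Z, mul(Z, mul(SSSZ, SZ))), S^4(Z)))))
  [18] S(S(S(add(mul(Z, mul(SSSZ, SZ)), S^4(Z)))))
  [19] S(S(S(add(Z, S^4(Z)))))
  [20] S^7(Z)

Answer: normal form = S^7(Z)  (in 20 steps)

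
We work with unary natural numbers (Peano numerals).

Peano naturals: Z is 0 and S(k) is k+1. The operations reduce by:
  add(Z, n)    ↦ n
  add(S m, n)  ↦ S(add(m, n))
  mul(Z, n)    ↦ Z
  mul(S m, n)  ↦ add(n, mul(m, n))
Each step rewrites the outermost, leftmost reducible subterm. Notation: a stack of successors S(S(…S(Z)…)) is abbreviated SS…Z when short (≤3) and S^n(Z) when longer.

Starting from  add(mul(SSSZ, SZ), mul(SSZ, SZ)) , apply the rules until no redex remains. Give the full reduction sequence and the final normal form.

Answer: normal form = S^5(Z)  (in 21 steps)

Reduction:
  start: add(mul(SSSZ, SZ), mul(SSZ, SZ))
  step 1: add(add(SZ, mul(SSZ, SZ)), mul(SSZ, SZ))
  step 2: add(S(add(Z, mul(SSZ, SZ))), mul(SSZ, SZ))
  step 3: S(add(add(Z, mul(SSZ, SZ)), mul(SSZ, SZ)))
  step 4: S(add(mul(SSZ, SZ), mul(SSZ, SZ)))
  step 5: S(add(add(SZ, mul(SZ, SZ)), mul(SSZ, SZ)))
  step 6: S(add(S(add(Z, mul(SZ, SZ))), mul(SSZ, SZ)))
  step 7: S(S(add(add(Z, mul(SZ, SZ)), mul(SSZ, SZ))))
  step 8: S(S(add(mul(SZ, SZ), mul(SSZ, SZ))))
  step 9: S(S(add(add(SZ, mul(Z, SZ)), mul(SSZ, SZ))))
  step 10: S(S(add(S(add(Z, mul(Z, SZ))), mul(SSZ, SZ))))
  step 11: S(S(S(add(add(Z, mul(Z, SZ)), mul(SSZ, SZ)))))
  step 12: S(S(S(add(mul(Z, SZ), mul(SSZ, SZ)))))
  step 13: S(S(S(add(Z, mul(SSZ, SZ)))))
  step 14: S(S(S(mul(SSZ, SZ))))
  step 15: S(S(S(add(SZ, mul(SZ, SZ)))))
  step 16: S(S(S(S(add(Z, mul(SZ, SZ))))))
  step 17: S(S(S(S(mul(SZ, SZ)))))
  step 18: S(S(S(S(add(SZ, mul(Z, SZ))))))
  step 19: S(S(S(S(S(add(Z, mul(Z, SZ)))))))
  step 20: S(S(S(S(S(mul(Z, SZ))))))
  step 21: S^5(Z)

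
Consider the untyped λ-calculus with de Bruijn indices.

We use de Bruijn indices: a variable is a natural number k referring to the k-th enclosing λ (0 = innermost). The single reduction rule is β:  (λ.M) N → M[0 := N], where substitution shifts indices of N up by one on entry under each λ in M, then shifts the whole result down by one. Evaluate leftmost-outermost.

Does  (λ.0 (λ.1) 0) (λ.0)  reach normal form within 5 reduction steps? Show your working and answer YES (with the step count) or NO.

  start: (λ.0 (λ.1) 0) (λ.0)
  →1  (λ.0) (λ.λ.0) (λ.0)
  →2  (λ.λ.0) (λ.0)
  →3  λ.0

Answer: YES — reaches normal form λ.0 in 3 ≤ 5 steps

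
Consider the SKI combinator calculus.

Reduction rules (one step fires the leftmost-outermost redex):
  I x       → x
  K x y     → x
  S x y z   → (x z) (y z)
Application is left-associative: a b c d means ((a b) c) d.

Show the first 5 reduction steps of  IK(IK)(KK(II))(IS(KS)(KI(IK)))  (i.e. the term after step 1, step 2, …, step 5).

  start: IK(IK)(KK(II))(IS(KS)(KI(IK)))
  step 1: K(IK)(KK(II))(IS(KS)(KI(IK)))
  step 2: IK(IS(KS)(KI(IK)))
  step 3: K(IS(KS)(KI(IK)))
  step 4: K(S(KS)(KI(IK)))
  step 5: K(S(KS)I)

Answer: after 5 steps: K(S(KS)I)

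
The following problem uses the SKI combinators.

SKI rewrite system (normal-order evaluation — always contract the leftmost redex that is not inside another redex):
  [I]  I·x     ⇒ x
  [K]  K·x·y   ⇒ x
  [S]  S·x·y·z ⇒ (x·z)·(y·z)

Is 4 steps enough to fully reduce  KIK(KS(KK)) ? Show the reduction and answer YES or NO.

  start: KIK(KS(KK))
  [1] I(KS(KK))
  [2] KS(KK)
  [3] S

Answer: YES — reaches normal form S in 3 ≤ 4 steps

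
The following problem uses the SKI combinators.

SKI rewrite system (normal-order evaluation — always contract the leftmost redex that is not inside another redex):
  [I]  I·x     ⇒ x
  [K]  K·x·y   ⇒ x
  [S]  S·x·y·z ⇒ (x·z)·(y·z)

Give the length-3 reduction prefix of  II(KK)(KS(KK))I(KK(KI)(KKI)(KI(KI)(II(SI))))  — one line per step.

  start: II(KK)(KS(KK))I(KK(KI)(KKI)(KI(KI)(II(SI))))
  →1  I(KK)(KS(KK))I(KK(KI)(KKI)(KI(KI)(II(SI))))
  →2  KK(KS(KK))I(KK(KI)(KKI)(KI(KI)(II(SI))))
  →3  KI(KK(KI)(KKI)(KI(KI)(II(SI))))

Answer: after 3 steps: KI(KK(KI)(KKI)(KI(KI)(II(SI))))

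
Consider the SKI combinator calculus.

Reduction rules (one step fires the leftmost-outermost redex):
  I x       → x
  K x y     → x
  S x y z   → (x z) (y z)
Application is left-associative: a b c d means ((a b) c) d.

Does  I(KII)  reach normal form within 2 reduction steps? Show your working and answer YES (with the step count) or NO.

  start: I(KII)
  step 1: KII
  step 2: I

Answer: YES — reaches normal form I in 2 ≤ 2 steps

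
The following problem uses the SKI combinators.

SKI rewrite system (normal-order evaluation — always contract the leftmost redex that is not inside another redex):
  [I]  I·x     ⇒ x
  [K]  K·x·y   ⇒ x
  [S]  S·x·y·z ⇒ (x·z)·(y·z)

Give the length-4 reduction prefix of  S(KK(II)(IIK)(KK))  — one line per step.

  start: S(KK(II)(IIK)(KK))
  step 1: S(K(IIK)(KK))
  step 2: S(IIK)
  step 3: S(IK)
  step 4: SK

Answer: after 4 steps: SK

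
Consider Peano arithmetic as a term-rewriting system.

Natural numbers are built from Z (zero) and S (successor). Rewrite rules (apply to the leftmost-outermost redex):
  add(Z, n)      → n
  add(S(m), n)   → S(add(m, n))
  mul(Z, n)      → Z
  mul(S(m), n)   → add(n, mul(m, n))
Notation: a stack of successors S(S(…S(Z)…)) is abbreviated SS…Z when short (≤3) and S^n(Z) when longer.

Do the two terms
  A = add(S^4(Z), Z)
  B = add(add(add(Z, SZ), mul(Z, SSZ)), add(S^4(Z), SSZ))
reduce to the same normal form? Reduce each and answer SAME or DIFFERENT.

Answer: DIFFERENT — A ⇓ S^4(Z), B ⇓ S^7(Z)

Derivation:
Term A:
  start: add(S^4(Z), Z)
  [1] S(add(SSSZ, Z))
  [2] S(S(add(SSZ, Z)))
  [3] S(S(S(add(SZ, Z))))
  [4] S(S(S(S(add(Z, Z)))))
  [5] S^4(Z)

Term B:
  start: add(add(add(Z, SZ), mul(Z, SSZ)), add(S^4(Z), SSZ))
  [1] add(add(SZ, mul(Z, SSZ)), add(S^4(Z), SSZ))
  [2] add(S(add(Z, mul(Z, SSZ))), add(S^4(Z), SSZ))
  [3] S(add(add(Z, mul(Z, SSZ)), add(S^4(Z), SSZ)))
  [4] S(add(mul(Z, SSZ), add(S^4(Z), SSZ)))
  [5] S(add(Z, add(S^4(Z), SSZ)))
  [6] S(add(S^4(Z), SSZ))
  [7] S(S(add(SSSZ, SSZ)))
  [8] S(S(S(add(SSZ, SSZ))))
  [9] S(S(S(S(add(SZ, SSZ)))))
  [10] S(S(S(S(S(add(Z, SSZ))))))
  [11] S^7(Z)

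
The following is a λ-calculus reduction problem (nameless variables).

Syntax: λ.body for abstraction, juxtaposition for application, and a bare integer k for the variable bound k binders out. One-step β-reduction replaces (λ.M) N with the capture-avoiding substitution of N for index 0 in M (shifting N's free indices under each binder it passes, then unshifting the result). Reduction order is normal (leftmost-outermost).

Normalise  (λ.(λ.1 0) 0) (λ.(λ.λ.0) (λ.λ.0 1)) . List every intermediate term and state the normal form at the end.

  start: (λ.(λ.1 0) 0) (λ.(λ.λ.0) (λ.λ.0 1))
  →1  (λ.(λ.(λ.λ.0) (λ.λ.0 1)) 0) (λ.(λ.λ.0) (λ.λ.0 1))
  →2  (λ.(λ.λ.0) (λ.λ.0 1)) (λ.(λ.λ.0) (λ.λ.0 1))
  →3  (λ.λ.0) (λ.λ.0 1)
  →4  λ.0

Answer: normal form = λ.0  (in 4 steps)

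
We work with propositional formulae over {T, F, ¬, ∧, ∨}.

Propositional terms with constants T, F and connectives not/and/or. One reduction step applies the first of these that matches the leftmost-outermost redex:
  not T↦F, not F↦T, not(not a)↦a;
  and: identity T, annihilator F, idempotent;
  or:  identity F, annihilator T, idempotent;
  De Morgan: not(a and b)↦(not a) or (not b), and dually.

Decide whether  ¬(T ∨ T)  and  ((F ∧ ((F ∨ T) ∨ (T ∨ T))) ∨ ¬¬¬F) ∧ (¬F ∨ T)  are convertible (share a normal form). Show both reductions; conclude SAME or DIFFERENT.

Term A:
  start: ¬(T ∨ T)
  [1] ¬T ∧ ¬T
  [2] ¬T
  [3] F

Term B:
  start: ((F ∧ ((F ∨ T) ∨ (T ∨ T))) ∨ ¬¬¬F) ∧ (¬F ∨ T)
  [1] (F ∨ ¬¬¬F) ∧ (¬F ∨ T)
  [2] ¬¬¬F ∧ (¬F ∨ T)
  [3] ¬F ∧ (¬F ∨ T)
  [4] T ∧ (¬F ∨ T)
  [5] ¬F ∨ T
  [6] T

Answer: DIFFERENT — A ⇓ F, B ⇓ T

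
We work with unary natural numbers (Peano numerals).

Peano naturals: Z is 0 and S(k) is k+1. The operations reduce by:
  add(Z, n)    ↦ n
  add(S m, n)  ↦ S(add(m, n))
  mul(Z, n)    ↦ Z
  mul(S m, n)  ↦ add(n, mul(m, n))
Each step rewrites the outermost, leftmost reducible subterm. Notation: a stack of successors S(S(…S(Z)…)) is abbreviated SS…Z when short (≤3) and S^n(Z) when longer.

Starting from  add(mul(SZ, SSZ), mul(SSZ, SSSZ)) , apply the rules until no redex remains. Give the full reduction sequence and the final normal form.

Answer: normal form = S^8(Z)  (in 19 steps)

Working:
  start: add(mul(SZ, SSZ), mul(SSZ, SSSZ))
  [1] add(add(SSZ, mul(Z, SSZ)), mul(SSZ, SSSZ))
  [2] add(S(add(SZ, mul(Z, SSZ))), mul(SSZ, SSSZ))
  [3] S(add(add(SZ, mul(Z, SSZ)), mul(SSZ, SSSZ)))
  [4] S(add(S(add(Z, mul(Z, SSZ))), mul(SSZ, SSSZ)))
  [5] S(S(add(add(Z, mul(Z, SSZ)), mul(SSZ, SSSZ))))
  [6] S(S(add(mul(Z, SSZ), mul(SSZ, SSSZ))))
  [7] S(S(add(Z, mul(SSZ, SSSZ))))
  [8] S(S(mul(SSZ, SSSZ)))
  [9] S(S(add(SSSZ, mul(SZ, SSSZ))))
  [10] S(S(S(add(SSZ, mul(SZ, SSSZ)))))
  [11] S(S(S(S(add(SZ, mul(SZ, SSSZ))))))
  [12] S(S(S(S(S(add(Z, mul(SZ, SSSZ)))))))
  [13] S(S(S(S(S(mul(SZ, SSSZ))))))
  [14] S(S(S(S(S(add(SSSZ, mul(Z, SSSZ)))))))
  [15] S(S(S(S(S(S(add(SSZ, mul(Z, SSSZ))))))))
  [16] S(S(S(S(S(S(S(add(SZ, mul(Z, SSSZ)))))))))
  [17] S(S(S(S(S(S(S(S(add(Z, mul(Z, SSSZ))))))))))
  [18] S(S(S(S(S(S(S(S(mul(Z, SSSZ)))))))))
  [19] S^8(Z)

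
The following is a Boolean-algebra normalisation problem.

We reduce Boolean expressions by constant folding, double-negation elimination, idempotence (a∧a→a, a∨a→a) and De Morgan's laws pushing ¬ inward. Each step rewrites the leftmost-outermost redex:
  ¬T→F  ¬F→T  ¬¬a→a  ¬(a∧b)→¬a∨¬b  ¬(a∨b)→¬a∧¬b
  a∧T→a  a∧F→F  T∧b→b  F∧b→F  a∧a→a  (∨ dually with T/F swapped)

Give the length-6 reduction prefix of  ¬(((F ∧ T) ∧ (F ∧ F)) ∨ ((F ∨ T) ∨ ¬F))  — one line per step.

Answer: after 6 steps: T ∧ ¬((F ∨ T) ∨ ¬F)

Reduction:
  start: ¬(((F ∧ T) ∧ (F ∧ F)) ∨ ((F ∨ T) ∨ ¬F))
  →1  ¬((F ∧ T) ∧ (F ∧ F)) ∧ ¬((F ∨ T) ∨ ¬F)
  →2  (¬(F ∧ T) ∨ ¬(F ∧ F)) ∧ ¬((F ∨ T) ∨ ¬F)
  →3  ((¬F ∨ ¬T) ∨ ¬(F ∧ F)) ∧ ¬((F ∨ T) ∨ ¬F)
  →4  ((T ∨ ¬T) ∨ ¬(F ∧ F)) ∧ ¬((F ∨ T) ∨ ¬F)
  →5  (T ∨ ¬(F ∧ F)) ∧ ¬((F ∨ T) ∨ ¬F)
  →6  T ∧ ¬((F ∨ T) ∨ ¬F)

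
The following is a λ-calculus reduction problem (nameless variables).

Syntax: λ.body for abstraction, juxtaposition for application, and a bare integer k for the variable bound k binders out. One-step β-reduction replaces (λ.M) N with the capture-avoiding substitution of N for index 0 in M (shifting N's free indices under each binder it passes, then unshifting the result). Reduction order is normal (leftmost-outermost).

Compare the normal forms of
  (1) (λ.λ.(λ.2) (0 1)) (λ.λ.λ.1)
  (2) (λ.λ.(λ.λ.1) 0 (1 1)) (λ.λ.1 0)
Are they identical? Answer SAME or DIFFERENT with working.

Answer: DIFFERENT — A ⇓ λ.λ.λ.λ.1, B ⇓ λ.0

Reduction:
Term A:
  start: (λ.λ.(λ.2) (0 1)) (λ.λ.λ.1)
  [1] λ.(λ.λ.λ.λ.1) (0 (λ.λ.λ.1))
  [2] λ.λ.λ.λ.1

Term B:
  start: (λ.λ.(λ.λ.1) 0 (1 1)) (λ.λ.1 0)
  [1] λ.(λ.λ.1) 0 ((λ.λ.1 0) (λ.λ.1 0))
  [2] λ.(λ.1) ((λ.λ.1 0) (λ.λ.1 0))
  [3] λ.0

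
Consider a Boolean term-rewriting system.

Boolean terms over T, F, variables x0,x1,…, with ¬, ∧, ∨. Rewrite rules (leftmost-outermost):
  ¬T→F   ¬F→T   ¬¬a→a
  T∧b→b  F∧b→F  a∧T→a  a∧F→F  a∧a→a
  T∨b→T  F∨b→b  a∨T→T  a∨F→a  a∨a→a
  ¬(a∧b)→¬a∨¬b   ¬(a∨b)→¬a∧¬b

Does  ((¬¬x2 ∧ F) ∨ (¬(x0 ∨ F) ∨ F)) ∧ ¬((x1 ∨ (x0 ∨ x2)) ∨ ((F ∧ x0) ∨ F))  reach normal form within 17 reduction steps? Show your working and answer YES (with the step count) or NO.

Answer: YES — reaches normal form ¬x0 ∧ (¬x1 ∧ (¬x0 ∧ ¬x2)) in 16 ≤ 17 steps

Derivation:
  start: ((¬¬x2 ∧ F) ∨ (¬(x0 ∨ F) ∨ F)) ∧ ¬((x1 ∨ (x0 ∨ x2)) ∨ ((F ∧ x0) ∨ F))
  [1] (F ∨ (¬(x0 ∨ F) ∨ F)) ∧ ¬((x1 ∨ (x0 ∨ x2)) ∨ ((F ∧ x0) ∨ F))
  [2] (¬(x0 ∨ F) ∨ F) ∧ ¬((x1 ∨ (x0 ∨ x2)) ∨ ((F ∧ x0) ∨ F))
  [3] ¬(x0 ∨ F) ∧ ¬((x1 ∨ (x0 ∨ x2)) ∨ ((F ∧ x0) ∨ F))
  [4] (¬x0 ∧ ¬F) ∧ ¬((x1 ∨ (x0 ∨ x2)) ∨ ((F ∧ x0) ∨ F))
  [5] (¬x0 ∧ T) ∧ ¬((x1 ∨ (x0 ∨ x2)) ∨ ((F ∧ x0) ∨ F))
  [6] ¬x0 ∧ ¬((x1 ∨ (x0 ∨ x2)) ∨ ((F ∧ x0) ∨ F))
  [7] ¬x0 ∧ (¬(x1 ∨ (x0 ∨ x2)) ∧ ¬((F ∧ x0) ∨ F))
  [8] ¬x0 ∧ ((¬x1 ∧ ¬(x0 ∨ x2)) ∧ ¬((F ∧ x0) ∨ F))
  [9] ¬x0 ∧ ((¬x1 ∧ (¬x0 ∧ ¬x2)) ∧ ¬((F ∧ x0) ∨ F))
  [10] ¬x0 ∧ ((¬x1 ∧ (¬x0 ∧ ¬x2)) ∧ (¬(F ∧ x0) ∧ ¬F))
  [11] ¬x0 ∧ ((¬x1 ∧ (¬x0 ∧ ¬x2)) ∧ ((¬F ∨ ¬x0) ∧ ¬F))
  [12] ¬x0 ∧ ((¬x1 ∧ (¬x0 ∧ ¬x2)) ∧ ((T ∨ ¬x0) ∧ ¬F))
  [13] ¬x0 ∧ ((¬x1 ∧ (¬x0 ∧ ¬x2)) ∧ (T ∧ ¬F))
  [14] ¬x0 ∧ ((¬x1 ∧ (¬x0 ∧ ¬x2)) ∧ ¬F)
  [15] ¬x0 ∧ ((¬x1 ∧ (¬x0 ∧ ¬x2)) ∧ T)
  [16] ¬x0 ∧ (¬x1 ∧ (¬x0 ∧ ¬x2))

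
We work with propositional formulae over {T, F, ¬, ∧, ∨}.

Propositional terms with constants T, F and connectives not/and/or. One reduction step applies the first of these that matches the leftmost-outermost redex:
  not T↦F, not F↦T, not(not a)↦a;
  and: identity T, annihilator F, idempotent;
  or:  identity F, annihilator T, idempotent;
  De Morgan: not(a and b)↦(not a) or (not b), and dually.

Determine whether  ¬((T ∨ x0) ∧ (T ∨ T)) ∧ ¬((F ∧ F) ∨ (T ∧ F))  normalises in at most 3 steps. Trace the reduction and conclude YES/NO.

Answer: NO — after 3 steps the term is ((F ∧ ¬x0) ∨ ¬(T ∨ T)) ∧ ¬((F ∧ F) ∨ (T ∧ F)), not yet normal

Derivation:
  start: ¬((T ∨ x0) ∧ (T ∨ T)) ∧ ¬((F ∧ F) ∨ (T ∧ F))
  →1  (¬(T ∨ x0) ∨ ¬(T ∨ T)) ∧ ¬((F ∧ F) ∨ (T ∧ F))
  →2  ((¬T ∧ ¬x0) ∨ ¬(T ∨ T)) ∧ ¬((F ∧ F) ∨ (T ∧ F))
  →3  ((F ∧ ¬x0) ∨ ¬(T ∨ T)) ∧ ¬((F ∧ F) ∨ (T ∧ F))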